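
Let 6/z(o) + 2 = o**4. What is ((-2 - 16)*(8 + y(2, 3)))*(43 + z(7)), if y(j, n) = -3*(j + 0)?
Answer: -3713868/2399 ≈ -1548.1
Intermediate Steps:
z(o) = 6/(-2 + o**4)
y(j, n) = -3*j
((-2 - 16)*(8 + y(2, 3)))*(43 + z(7)) = ((-2 - 16)*(8 - 3*2))*(43 + 6/(-2 + 7**4)) = (-18*(8 - 6))*(43 + 6/(-2 + 2401)) = (-18*2)*(43 + 6/2399) = -36*(43 + 6*(1/2399)) = -36*(43 + 6/2399) = -36*103163/2399 = -3713868/2399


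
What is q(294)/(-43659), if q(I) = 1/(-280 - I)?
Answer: 1/25060266 ≈ 3.9904e-8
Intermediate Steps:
q(294)/(-43659) = -1/(280 + 294)/(-43659) = -1/574*(-1/43659) = 1/25060266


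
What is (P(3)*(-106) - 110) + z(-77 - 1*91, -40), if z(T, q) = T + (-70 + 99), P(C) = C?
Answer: -567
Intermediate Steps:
z(T, q) = 29 + T (z(T, q) = T + 29 = 29 + T)
(P(3)*(-106) - 110) + z(-77 - 1*91, -40) = (3*(-106) - 110) + (29 + (-77 - 1*91)) = (-318 - 110) + (29 + (-77 - 91)) = -428 + (29 - 168) = -428 - 139 = -567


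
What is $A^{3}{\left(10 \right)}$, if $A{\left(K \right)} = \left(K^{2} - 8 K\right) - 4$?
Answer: $4096$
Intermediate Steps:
$A{\left(K \right)} = -4 + K^{2} - 8 K$
$A^{3}{\left(10 \right)} = \left(-4 + 10^{2} - 80\right)^{3} = \left(-4 + 100 - 80\right)^{3} = 16^{3} = 4096$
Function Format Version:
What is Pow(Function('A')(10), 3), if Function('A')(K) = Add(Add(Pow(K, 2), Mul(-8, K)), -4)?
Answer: 4096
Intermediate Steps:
Function('A')(K) = Add(-4, Pow(K, 2), Mul(-8, K))
Pow(Function('A')(10), 3) = Pow(Add(-4, Pow(10, 2), Mul(-8, 10)), 3) = Pow(Add(-4, 100, -80), 3) = Pow(16, 3) = 4096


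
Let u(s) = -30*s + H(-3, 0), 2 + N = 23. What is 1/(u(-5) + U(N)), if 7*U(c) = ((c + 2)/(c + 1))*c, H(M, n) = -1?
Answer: 22/3347 ≈ 0.0065731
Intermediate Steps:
N = 21 (N = -2 + 23 = 21)
u(s) = -1 - 30*s (u(s) = -30*s - 1 = -1 - 30*s)
U(c) = c*(2 + c)/(7*(1 + c)) (U(c) = (((c + 2)/(c + 1))*c)/7 = (((2 + c)/(1 + c))*c)/7 = (c*(2 + c)/(1 + c))/7 = c*(2 + c)/(7*(1 + c)))
1/(u(-5) + U(N)) = 1/((-1 - 30*(-5)) + (⅐)*21*(2 + 21)/(1 + 21)) = 1/((-1 + 150) + (⅐)*21*23/22) = 1/(149 + (⅐)*21*(1/22)*23) = 1/(149 + 69/22) = 1/(3347/22) = 22/3347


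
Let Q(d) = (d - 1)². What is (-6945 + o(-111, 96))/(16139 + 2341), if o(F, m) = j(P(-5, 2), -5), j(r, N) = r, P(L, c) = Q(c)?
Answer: -62/165 ≈ -0.37576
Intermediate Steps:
Q(d) = (-1 + d)²
P(L, c) = (-1 + c)²
o(F, m) = 1 (o(F, m) = (-1 + 2)² = 1² = 1)
(-6945 + o(-111, 96))/(16139 + 2341) = (-6945 + 1)/(16139 + 2341) = -6944/18480 = -6944*1/18480 = -62/165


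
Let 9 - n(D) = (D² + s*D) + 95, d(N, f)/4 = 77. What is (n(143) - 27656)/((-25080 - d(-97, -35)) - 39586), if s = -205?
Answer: 242/833 ≈ 0.29052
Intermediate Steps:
d(N, f) = 308 (d(N, f) = 4*77 = 308)
n(D) = -86 - D² + 205*D (n(D) = 9 - ((D² - 205*D) + 95) = 9 - (95 + D² - 205*D) = 9 + (-95 - D² + 205*D) = -86 - D² + 205*D)
(n(143) - 27656)/((-25080 - d(-97, -35)) - 39586) = ((-86 - 1*143² + 205*143) - 27656)/((-25080 - 1*308) - 39586) = ((-86 - 1*20449 + 29315) - 27656)/((-25080 - 308) - 39586) = ((-86 - 20449 + 29315) - 27656)/(-25388 - 39586) = (8780 - 27656)/(-64974) = -18876*(-1/64974) = 242/833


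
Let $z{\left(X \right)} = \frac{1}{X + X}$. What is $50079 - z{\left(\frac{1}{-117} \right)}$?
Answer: $\frac{100275}{2} \approx 50138.0$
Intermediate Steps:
$z{\left(X \right)} = \frac{1}{2 X}$
$50079 - z{\left(\frac{1}{-117} \right)} = 50079 - \frac{1}{2 \frac{1}{-117}} = 50079 - \frac{1}{2 \left(- \frac{1}{117}\right)} = 50079 - \frac{1}{2} \left(-117\right) = 50079 - - \frac{117}{2} = 50079 + \frac{117}{2} = \frac{100275}{2}$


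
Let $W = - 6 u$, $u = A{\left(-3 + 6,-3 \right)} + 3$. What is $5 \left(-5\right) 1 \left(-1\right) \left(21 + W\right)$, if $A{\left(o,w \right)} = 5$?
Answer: $-675$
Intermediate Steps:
$u = 8$ ($u = 5 + 3 = 8$)
$W = -48$ ($W = \left(-6\right) 8 = -48$)
$5 \left(-5\right) 1 \left(-1\right) \left(21 + W\right) = 5 \left(-5\right) 1 \left(-1\right) \left(21 - 48\right) = \left(-25\right) 1 \left(-1\right) \left(-27\right) = \left(-25\right) \left(-1\right) \left(-27\right) = 25 \left(-27\right) = -675$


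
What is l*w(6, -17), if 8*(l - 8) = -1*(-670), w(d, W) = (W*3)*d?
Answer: -56151/2 ≈ -28076.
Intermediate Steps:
w(d, W) = 3*W*d (w(d, W) = (3*W)*d = 3*W*d)
l = 367/4 (l = 8 + (-1*(-670))/8 = 8 + (⅛)*670 = 8 + 335/4 = 367/4 ≈ 91.750)
l*w(6, -17) = 367*(3*(-17)*6)/4 = (367/4)*(-306) = -56151/2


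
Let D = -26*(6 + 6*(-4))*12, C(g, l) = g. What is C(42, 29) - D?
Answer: -5574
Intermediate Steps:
D = 5616 (D = -26*(6 - 24)*12 = -26*(-18)*12 = 468*12 = 5616)
C(42, 29) - D = 42 - 1*5616 = 42 - 5616 = -5574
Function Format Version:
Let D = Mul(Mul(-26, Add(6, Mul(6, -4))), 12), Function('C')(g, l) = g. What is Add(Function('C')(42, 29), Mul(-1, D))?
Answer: -5574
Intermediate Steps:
D = 5616 (D = Mul(Mul(-26, Add(6, -24)), 12) = Mul(Mul(-26, -18), 12) = Mul(468, 12) = 5616)
Add(Function('C')(42, 29), Mul(-1, D)) = Add(42, Mul(-1, 5616)) = Add(42, -5616) = -5574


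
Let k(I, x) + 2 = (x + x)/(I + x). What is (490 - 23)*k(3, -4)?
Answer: 2802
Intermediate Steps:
k(I, x) = -2 + 2*x/(I + x) (k(I, x) = -2 + (x + x)/(I + x) = -2 + (2*x)/(I + x) = -2 + 2*x/(I + x))
(490 - 23)*k(3, -4) = (490 - 23)*(-2*3/(3 - 4)) = 467*(-2*3/(-1)) = 467*(-2*3*(-1)) = 467*6 = 2802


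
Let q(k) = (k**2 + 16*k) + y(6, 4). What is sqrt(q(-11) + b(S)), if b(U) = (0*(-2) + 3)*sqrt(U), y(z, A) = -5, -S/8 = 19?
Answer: sqrt(-60 + 6*I*sqrt(38)) ≈ 2.2895 + 8.0773*I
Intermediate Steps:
S = -152 (S = -8*19 = -152)
q(k) = -5 + k**2 + 16*k (q(k) = (k**2 + 16*k) - 5 = -5 + k**2 + 16*k)
b(U) = 3*sqrt(U) (b(U) = (0 + 3)*sqrt(U) = 3*sqrt(U))
sqrt(q(-11) + b(S)) = sqrt((-5 + (-11)**2 + 16*(-11)) + 3*sqrt(-152)) = sqrt((-5 + 121 - 176) + 3*(2*I*sqrt(38))) = sqrt(-60 + 6*I*sqrt(38))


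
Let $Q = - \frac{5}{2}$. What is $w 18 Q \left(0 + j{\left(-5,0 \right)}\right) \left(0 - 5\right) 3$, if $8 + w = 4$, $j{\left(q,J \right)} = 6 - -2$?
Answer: $-21600$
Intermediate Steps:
$Q = - \frac{5}{2}$ ($Q = \left(-5\right) \frac{1}{2} = - \frac{5}{2} \approx -2.5$)
$j{\left(q,J \right)} = 8$ ($j{\left(q,J \right)} = 6 + 2 = 8$)
$w = -4$ ($w = -8 + 4 = -4$)
$w 18 Q \left(0 + j{\left(-5,0 \right)}\right) \left(0 - 5\right) 3 = \left(-4\right) 18 - \frac{5 \left(0 + 8\right) \left(0 - 5\right)}{2} \cdot 3 = - 72 - \frac{5 \cdot 8 \left(-5\right)}{2} \cdot 3 = - 72 \left(- \frac{5}{2}\right) \left(-40\right) 3 = - 72 \cdot 100 \cdot 3 = \left(-72\right) 300 = -21600$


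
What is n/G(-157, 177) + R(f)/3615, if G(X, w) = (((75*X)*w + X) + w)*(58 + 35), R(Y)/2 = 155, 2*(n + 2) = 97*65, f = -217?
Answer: 2669991093/31141444010 ≈ 0.085738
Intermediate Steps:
n = 6301/2 (n = -2 + (97*65)/2 = -2 + (½)*6305 = -2 + 6305/2 = 6301/2 ≈ 3150.5)
R(Y) = 310 (R(Y) = 2*155 = 310)
G(X, w) = 93*X + 93*w + 6975*X*w (G(X, w) = ((75*X*w + X) + w)*93 = ((X + 75*X*w) + w)*93 = (X + w + 75*X*w)*93 = 93*X + 93*w + 6975*X*w)
n/G(-157, 177) + R(f)/3615 = 6301/(2*(93*(-157) + 93*177 + 6975*(-157)*177)) + 310/3615 = 6301/(2*(-14601 + 16461 - 193828275)) + 310*(1/3615) = (6301/2)/(-193826415) + 62/723 = (6301/2)*(-1/193826415) + 62/723 = -6301/387652830 + 62/723 = 2669991093/31141444010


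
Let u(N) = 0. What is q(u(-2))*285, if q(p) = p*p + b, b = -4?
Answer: -1140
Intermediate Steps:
q(p) = -4 + p² (q(p) = p*p - 4 = p² - 4 = -4 + p²)
q(u(-2))*285 = (-4 + 0²)*285 = (-4 + 0)*285 = -4*285 = -1140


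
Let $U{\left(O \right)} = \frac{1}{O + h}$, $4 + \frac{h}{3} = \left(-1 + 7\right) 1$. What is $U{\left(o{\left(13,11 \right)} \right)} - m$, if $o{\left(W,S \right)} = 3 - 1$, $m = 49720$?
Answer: $- \frac{397759}{8} \approx -49720.0$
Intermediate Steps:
$o{\left(W,S \right)} = 2$ ($o{\left(W,S \right)} = 3 - 1 = 2$)
$h = 6$ ($h = -12 + 3 \left(-1 + 7\right) 1 = -12 + 3 \cdot 6 \cdot 1 = -12 + 3 \cdot 6 = -12 + 18 = 6$)
$U{\left(O \right)} = \frac{1}{6 + O}$ ($U{\left(O \right)} = \frac{1}{O + 6} = \frac{1}{6 + O}$)
$U{\left(o{\left(13,11 \right)} \right)} - m = \frac{1}{6 + 2} - 49720 = \frac{1}{8} - 49720 = - \frac{397759}{8}$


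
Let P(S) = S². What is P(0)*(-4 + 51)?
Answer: 0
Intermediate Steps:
P(0)*(-4 + 51) = 0²*(-4 + 51) = 0*47 = 0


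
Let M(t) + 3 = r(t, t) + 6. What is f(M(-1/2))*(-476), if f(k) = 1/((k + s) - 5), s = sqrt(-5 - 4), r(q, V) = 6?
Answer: -1904/25 + 1428*I/25 ≈ -76.16 + 57.12*I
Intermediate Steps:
s = 3*I (s = sqrt(-9) = 3*I ≈ 3.0*I)
M(t) = 9 (M(t) = -3 + (6 + 6) = -3 + 12 = 9)
f(k) = 1/(-5 + k + 3*I) (f(k) = 1/((k + 3*I) - 5) = 1/(-5 + k + 3*I))
f(M(-1/2))*(-476) = -476/(-5 + 9 + 3*I) = -476/(4 + 3*I) = ((4 - 3*I)/25)*(-476) = -476*(4 - 3*I)/25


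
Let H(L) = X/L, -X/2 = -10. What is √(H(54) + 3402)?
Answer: 2*√68898/9 ≈ 58.330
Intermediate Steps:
X = 20 (X = -2*(-10) = 20)
H(L) = 20/L
√(H(54) + 3402) = √(20/54 + 3402) = √(20*(1/54) + 3402) = √(10/27 + 3402) = √(91864/27) = 2*√68898/9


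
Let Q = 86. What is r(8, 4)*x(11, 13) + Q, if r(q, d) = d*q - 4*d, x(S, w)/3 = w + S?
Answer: 1238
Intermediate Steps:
x(S, w) = 3*S + 3*w (x(S, w) = 3*(w + S) = 3*(S + w) = 3*S + 3*w)
r(q, d) = -4*d + d*q
r(8, 4)*x(11, 13) + Q = (4*(-4 + 8))*(3*11 + 3*13) + 86 = (4*4)*(33 + 39) + 86 = 16*72 + 86 = 1152 + 86 = 1238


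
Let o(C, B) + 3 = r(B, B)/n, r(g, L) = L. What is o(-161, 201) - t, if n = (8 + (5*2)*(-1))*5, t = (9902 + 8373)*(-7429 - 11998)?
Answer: 3550284019/10 ≈ 3.5503e+8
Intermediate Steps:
t = -355028425 (t = 18275*(-19427) = -355028425)
n = -10 (n = (8 + 10*(-1))*5 = (8 - 10)*5 = -2*5 = -10)
o(C, B) = -3 - B/10 (o(C, B) = -3 + B/(-10) = -3 + B*(-1/10) = -3 - B/10)
o(-161, 201) - t = (-3 - 1/10*201) - 1*(-355028425) = (-3 - 201/10) + 355028425 = -231/10 + 355028425 = 3550284019/10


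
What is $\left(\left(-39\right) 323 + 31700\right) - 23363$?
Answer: $-4260$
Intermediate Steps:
$\left(\left(-39\right) 323 + 31700\right) - 23363 = \left(-12597 + 31700\right) - 23363 = 19103 - 23363 = -4260$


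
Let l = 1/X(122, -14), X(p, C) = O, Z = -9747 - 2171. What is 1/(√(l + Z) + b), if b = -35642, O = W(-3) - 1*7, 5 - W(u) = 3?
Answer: -178210/6351820411 - I*√297955/6351820411 ≈ -2.8057e-5 - 8.5936e-8*I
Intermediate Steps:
W(u) = 2 (W(u) = 5 - 1*3 = 5 - 3 = 2)
Z = -11918
O = -5 (O = 2 - 1*7 = 2 - 7 = -5)
X(p, C) = -5
l = -⅕ (l = 1/(-5) = -⅕ ≈ -0.20000)
1/(√(l + Z) + b) = 1/(√(-⅕ - 11918) - 35642) = 1/(√(-59591/5) - 35642) = 1/(I*√297955/5 - 35642) = 1/(-35642 + I*√297955/5)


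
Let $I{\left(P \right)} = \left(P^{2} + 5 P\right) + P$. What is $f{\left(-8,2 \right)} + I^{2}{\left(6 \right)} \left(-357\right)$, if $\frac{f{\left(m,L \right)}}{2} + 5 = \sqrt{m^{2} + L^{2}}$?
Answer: $-1850698 + 4 \sqrt{17} \approx -1.8507 \cdot 10^{6}$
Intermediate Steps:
$f{\left(m,L \right)} = -10 + 2 \sqrt{L^{2} + m^{2}}$ ($f{\left(m,L \right)} = -10 + 2 \sqrt{m^{2} + L^{2}} = -10 + 2 \sqrt{L^{2} + m^{2}}$)
$I{\left(P \right)} = P^{2} + 6 P$
$f{\left(-8,2 \right)} + I^{2}{\left(6 \right)} \left(-357\right) = \left(-10 + 2 \sqrt{2^{2} + \left(-8\right)^{2}}\right) + \left(6 \left(6 + 6\right)\right)^{2} \left(-357\right) = \left(-10 + 2 \sqrt{4 + 64}\right) + \left(6 \cdot 12\right)^{2} \left(-357\right) = \left(-10 + 2 \sqrt{68}\right) + 72^{2} \left(-357\right) = \left(-10 + 2 \cdot 2 \sqrt{17}\right) + 5184 \left(-357\right) = \left(-10 + 4 \sqrt{17}\right) - 1850688 = -1850698 + 4 \sqrt{17}$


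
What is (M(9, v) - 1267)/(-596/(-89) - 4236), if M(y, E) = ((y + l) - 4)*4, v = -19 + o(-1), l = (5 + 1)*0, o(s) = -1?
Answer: 110983/376408 ≈ 0.29485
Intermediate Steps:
l = 0 (l = 6*0 = 0)
v = -20 (v = -19 - 1 = -20)
M(y, E) = -16 + 4*y (M(y, E) = ((y + 0) - 4)*4 = (y - 4)*4 = (-4 + y)*4 = -16 + 4*y)
(M(9, v) - 1267)/(-596/(-89) - 4236) = ((-16 + 4*9) - 1267)/(-596/(-89) - 4236) = ((-16 + 36) - 1267)/(-596*(-1/89) - 4236) = (20 - 1267)/(596/89 - 4236) = -1247/(-376408/89) = -1247*(-89/376408) = 110983/376408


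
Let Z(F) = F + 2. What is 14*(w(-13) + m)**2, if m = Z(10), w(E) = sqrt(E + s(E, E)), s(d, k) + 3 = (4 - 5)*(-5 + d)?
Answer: 2044 + 336*sqrt(2) ≈ 2519.2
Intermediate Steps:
s(d, k) = 2 - d (s(d, k) = -3 + (4 - 5)*(-5 + d) = -3 - (-5 + d) = -3 + (5 - d) = 2 - d)
w(E) = sqrt(2) (w(E) = sqrt(E + (2 - E)) = sqrt(2))
Z(F) = 2 + F
m = 12 (m = 2 + 10 = 12)
14*(w(-13) + m)**2 = 14*(sqrt(2) + 12)**2 = 14*(12 + sqrt(2))**2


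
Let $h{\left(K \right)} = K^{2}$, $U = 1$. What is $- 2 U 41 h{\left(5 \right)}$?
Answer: $-2050$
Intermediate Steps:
$- 2 U 41 h{\left(5 \right)} = \left(-2\right) 1 \cdot 41 \cdot 5^{2} = \left(-2\right) 41 \cdot 25 = \left(-82\right) 25 = -2050$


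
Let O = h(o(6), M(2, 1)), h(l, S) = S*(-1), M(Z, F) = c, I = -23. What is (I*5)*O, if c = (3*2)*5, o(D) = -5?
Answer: 3450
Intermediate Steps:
c = 30 (c = 6*5 = 30)
M(Z, F) = 30
h(l, S) = -S
O = -30 (O = -1*30 = -30)
(I*5)*O = -23*5*(-30) = -115*(-30) = 3450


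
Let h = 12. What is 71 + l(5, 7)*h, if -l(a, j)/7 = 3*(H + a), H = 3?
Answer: -1945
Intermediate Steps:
l(a, j) = -63 - 21*a (l(a, j) = -21*(3 + a) = -7*(9 + 3*a) = -63 - 21*a)
71 + l(5, 7)*h = 71 + (-63 - 21*5)*12 = 71 + (-63 - 105)*12 = 71 - 168*12 = 71 - 2016 = -1945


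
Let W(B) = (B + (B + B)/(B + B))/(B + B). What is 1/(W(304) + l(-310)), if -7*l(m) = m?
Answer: 4256/190615 ≈ 0.022328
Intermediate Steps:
l(m) = -m/7
W(B) = (1 + B)/(2*B) (W(B) = (B + (2*B)/((2*B)))/((2*B)) = (B + (2*B)*(1/(2*B)))*(1/(2*B)) = (B + 1)*(1/(2*B)) = (1 + B)*(1/(2*B)) = (1 + B)/(2*B))
1/(W(304) + l(-310)) = 1/((½)*(1 + 304)/304 - ⅐*(-310)) = 1/((½)*(1/304)*305 + 310/7) = 1/(305/608 + 310/7) = 1/(190615/4256) = 4256/190615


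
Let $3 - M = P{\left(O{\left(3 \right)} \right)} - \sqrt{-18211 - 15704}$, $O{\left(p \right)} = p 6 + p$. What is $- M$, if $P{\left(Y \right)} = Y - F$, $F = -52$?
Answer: $70 - i \sqrt{33915} \approx 70.0 - 184.16 i$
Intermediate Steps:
$O{\left(p \right)} = 7 p$ ($O{\left(p \right)} = 6 p + p = 7 p$)
$P{\left(Y \right)} = 52 + Y$ ($P{\left(Y \right)} = Y - -52 = Y + 52 = 52 + Y$)
$M = -70 + i \sqrt{33915}$ ($M = 3 - \left(\left(52 + 7 \cdot 3\right) - \sqrt{-18211 - 15704}\right) = 3 - \left(\left(52 + 21\right) - \sqrt{-33915}\right) = 3 - \left(73 - i \sqrt{33915}\right) = -70 + i \sqrt{33915} \approx -70.0 + 184.16 i$)
$- M = - (-70 + i \sqrt{33915}) = 70 - i \sqrt{33915}$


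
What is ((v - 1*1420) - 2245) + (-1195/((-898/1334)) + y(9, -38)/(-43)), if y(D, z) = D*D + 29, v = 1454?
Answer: -8463372/19307 ≈ -438.36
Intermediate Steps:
y(D, z) = 29 + D**2 (y(D, z) = D**2 + 29 = 29 + D**2)
((v - 1*1420) - 2245) + (-1195/((-898/1334)) + y(9, -38)/(-43)) = ((1454 - 1*1420) - 2245) + (-1195/((-898/1334)) + (29 + 9**2)/(-43)) = ((1454 - 1420) - 2245) + (-1195/((-898*1/1334)) + (29 + 81)*(-1/43)) = (34 - 2245) + (-1195/(-449/667) + 110*(-1/43)) = -2211 + (-1195*(-667/449) - 110/43) = -2211 + (797065/449 - 110/43) = -2211 + 34224405/19307 = -8463372/19307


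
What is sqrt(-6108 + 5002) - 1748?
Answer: -1748 + I*sqrt(1106) ≈ -1748.0 + 33.257*I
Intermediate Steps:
sqrt(-6108 + 5002) - 1748 = sqrt(-1106) - 1748 = I*sqrt(1106) - 1748 = -1748 + I*sqrt(1106)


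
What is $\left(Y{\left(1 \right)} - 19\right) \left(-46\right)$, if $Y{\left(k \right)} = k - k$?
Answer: $874$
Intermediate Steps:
$Y{\left(k \right)} = 0$
$\left(Y{\left(1 \right)} - 19\right) \left(-46\right) = \left(0 - 19\right) \left(-46\right) = \left(-19\right) \left(-46\right) = 874$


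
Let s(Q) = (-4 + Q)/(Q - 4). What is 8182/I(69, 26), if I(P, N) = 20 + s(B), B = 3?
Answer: 8182/21 ≈ 389.62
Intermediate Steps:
s(Q) = 1 (s(Q) = (-4 + Q)/(-4 + Q) = 1)
I(P, N) = 21 (I(P, N) = 20 + 1 = 21)
8182/I(69, 26) = 8182/21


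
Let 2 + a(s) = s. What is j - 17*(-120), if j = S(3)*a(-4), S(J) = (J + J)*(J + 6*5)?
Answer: 852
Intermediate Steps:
a(s) = -2 + s
S(J) = 2*J*(30 + J) (S(J) = (2*J)*(J + 30) = (2*J)*(30 + J) = 2*J*(30 + J))
j = -1188 (j = (2*3*(30 + 3))*(-2 - 4) = (2*3*33)*(-6) = 198*(-6) = -1188)
j - 17*(-120) = -1188 - 17*(-120) = -1188 + 2040 = 852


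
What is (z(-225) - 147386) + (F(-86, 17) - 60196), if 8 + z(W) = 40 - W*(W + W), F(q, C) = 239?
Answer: -308561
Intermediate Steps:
z(W) = 32 - 2*W² (z(W) = -8 + (40 - W*(W + W)) = -8 + (40 - W*2*W) = -8 + (40 - 2*W²) = 32 - 2*W²)
(z(-225) - 147386) + (F(-86, 17) - 60196) = ((32 - 2*(-225)²) - 147386) + (239 - 60196) = ((32 - 2*50625) - 147386) - 59957 = ((32 - 101250) - 147386) - 59957 = (-101218 - 147386) - 59957 = -248604 - 59957 = -308561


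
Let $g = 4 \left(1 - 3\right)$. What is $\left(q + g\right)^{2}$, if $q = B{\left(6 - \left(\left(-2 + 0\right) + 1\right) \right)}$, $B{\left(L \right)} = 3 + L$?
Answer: $4$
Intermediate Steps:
$g = -8$ ($g = 4 \left(-2\right) = -8$)
$q = 10$ ($q = 3 + \left(6 - \left(\left(-2 + 0\right) + 1\right)\right) = 3 + \left(6 - \left(-2 + 1\right)\right) = 3 + \left(6 - -1\right) = 3 + \left(6 + 1\right) = 3 + 7 = 10$)
$\left(q + g\right)^{2} = \left(10 - 8\right)^{2} = 2^{2} = 4$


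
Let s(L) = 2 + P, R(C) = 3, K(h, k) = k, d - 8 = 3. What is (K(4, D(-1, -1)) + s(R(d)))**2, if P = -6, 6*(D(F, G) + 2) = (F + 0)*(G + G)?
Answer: 289/9 ≈ 32.111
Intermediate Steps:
D(F, G) = -2 + F*G/3 (D(F, G) = -2 + ((F + 0)*(G + G))/6 = -2 + (F*(2*G))/6 = -2 + (2*F*G)/6 = -2 + F*G/3)
d = 11 (d = 8 + 3 = 11)
s(L) = -4 (s(L) = 2 - 6 = -4)
(K(4, D(-1, -1)) + s(R(d)))**2 = ((-2 + (1/3)*(-1)*(-1)) - 4)**2 = ((-2 + 1/3) - 4)**2 = (-5/3 - 4)**2 = (-17/3)**2 = 289/9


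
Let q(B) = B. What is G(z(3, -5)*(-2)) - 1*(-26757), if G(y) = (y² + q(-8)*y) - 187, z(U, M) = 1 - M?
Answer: 26810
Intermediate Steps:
G(y) = -187 + y² - 8*y (G(y) = (y² - 8*y) - 187 = -187 + y² - 8*y)
G(z(3, -5)*(-2)) - 1*(-26757) = (-187 + ((1 - 1*(-5))*(-2))² - 8*(1 - 1*(-5))*(-2)) - 1*(-26757) = (-187 + ((1 + 5)*(-2))² - 8*(1 + 5)*(-2)) + 26757 = (-187 + (6*(-2))² - 48*(-2)) + 26757 = (-187 + (-12)² - 8*(-12)) + 26757 = (-187 + 144 + 96) + 26757 = 53 + 26757 = 26810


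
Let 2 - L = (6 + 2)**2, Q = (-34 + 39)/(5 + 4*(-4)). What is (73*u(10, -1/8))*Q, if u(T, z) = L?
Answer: 22630/11 ≈ 2057.3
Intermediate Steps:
Q = -5/11 (Q = 5/(5 - 16) = 5/(-11) = 5*(-1/11) = -5/11 ≈ -0.45455)
L = -62 (L = 2 - (6 + 2)**2 = 2 - 1*8**2 = 2 - 1*64 = 2 - 64 = -62)
u(T, z) = -62
(73*u(10, -1/8))*Q = (73*(-62))*(-5/11) = -4526*(-5/11) = 22630/11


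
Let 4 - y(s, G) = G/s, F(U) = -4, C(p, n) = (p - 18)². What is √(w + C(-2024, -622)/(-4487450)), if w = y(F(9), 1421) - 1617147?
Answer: I*√1302304364834302247/897490 ≈ 1271.5*I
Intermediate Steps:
C(p, n) = (-18 + p)²
y(s, G) = 4 - G/s
w = -6467151/4 (w = (4 - 1*1421/(-4)) - 1617147 = (4 - 1*1421*(-¼)) - 1617147 = (4 + 1421/4) - 1617147 = 1437/4 - 1617147 = -6467151/4 ≈ -1.6168e+6)
√(w + C(-2024, -622)/(-4487450)) = √(-6467151/4 + (-18 - 2024)²/(-4487450)) = √(-6467151/4 + (-2042)²*(-1/4487450)) = √(-6467151/4 + 4169764*(-1/4487450)) = √(-6467151/4 - 2084882/2243725) = √(-14510516717003/8974900) = I*√1302304364834302247/897490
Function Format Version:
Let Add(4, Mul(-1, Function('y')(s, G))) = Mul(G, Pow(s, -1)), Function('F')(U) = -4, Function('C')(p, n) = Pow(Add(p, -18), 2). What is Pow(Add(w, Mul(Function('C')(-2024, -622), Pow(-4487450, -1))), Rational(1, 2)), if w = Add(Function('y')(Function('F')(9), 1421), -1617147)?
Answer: Mul(Rational(1, 897490), I, Pow(1302304364834302247, Rational(1, 2))) ≈ Mul(1271.5, I)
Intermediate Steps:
Function('C')(p, n) = Pow(Add(-18, p), 2)
Function('y')(s, G) = Add(4, Mul(-1, G, Pow(s, -1))) (Function('y')(s, G) = Add(4, Mul(-1, Mul(G, Pow(s, -1)))) = Add(4, Mul(-1, G, Pow(s, -1))))
w = Rational(-6467151, 4) (w = Add(Add(4, Mul(-1, 1421, Pow(-4, -1))), -1617147) = Add(Add(4, Mul(-1, 1421, Rational(-1, 4))), -1617147) = Add(Add(4, Rational(1421, 4)), -1617147) = Add(Rational(1437, 4), -1617147) = Rational(-6467151, 4) ≈ -1.6168e+6)
Pow(Add(w, Mul(Function('C')(-2024, -622), Pow(-4487450, -1))), Rational(1, 2)) = Pow(Add(Rational(-6467151, 4), Mul(Pow(Add(-18, -2024), 2), Pow(-4487450, -1))), Rational(1, 2)) = Pow(Add(Rational(-6467151, 4), Mul(Pow(-2042, 2), Rational(-1, 4487450))), Rational(1, 2)) = Pow(Add(Rational(-6467151, 4), Mul(4169764, Rational(-1, 4487450))), Rational(1, 2)) = Pow(Add(Rational(-6467151, 4), Rational(-2084882, 2243725)), Rational(1, 2)) = Pow(Rational(-14510516717003, 8974900), Rational(1, 2)) = Mul(Rational(1, 897490), I, Pow(1302304364834302247, Rational(1, 2)))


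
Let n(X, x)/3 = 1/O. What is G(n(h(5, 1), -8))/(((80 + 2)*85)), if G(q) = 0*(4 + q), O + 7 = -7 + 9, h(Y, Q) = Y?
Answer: 0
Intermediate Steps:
O = -5 (O = -7 + (-7 + 9) = -7 + 2 = -5)
n(X, x) = -3/5 (n(X, x) = 3/(-5) = 3*(-1/5) = -3/5)
G(q) = 0
G(n(h(5, 1), -8))/(((80 + 2)*85)) = 0/(((80 + 2)*85)) = 0/((82*85)) = 0/6970 = 0*(1/6970) = 0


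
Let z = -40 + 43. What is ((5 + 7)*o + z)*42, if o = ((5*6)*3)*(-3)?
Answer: -135954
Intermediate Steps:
o = -270 (o = (30*3)*(-3) = 90*(-3) = -270)
z = 3
((5 + 7)*o + z)*42 = ((5 + 7)*(-270) + 3)*42 = (12*(-270) + 3)*42 = (-3240 + 3)*42 = -3237*42 = -135954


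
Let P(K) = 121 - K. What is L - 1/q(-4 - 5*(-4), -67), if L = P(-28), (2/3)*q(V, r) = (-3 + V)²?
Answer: 75541/507 ≈ 149.00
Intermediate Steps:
q(V, r) = 3*(-3 + V)²/2
L = 149 (L = 121 - 1*(-28) = 121 + 28 = 149)
L - 1/q(-4 - 5*(-4), -67) = 149 - 1/(3*(-3 + (-4 - 5*(-4)))²/2) = 149 - 1/(3*(-3 + (-4 + 20))²/2) = 149 - 1/(3*(-3 + 16)²/2) = 149 - 1/((3/2)*13²) = 149 - 1/((3/2)*169) = 149 - 1/507/2 = 149 - 1*2/507 = 149 - 2/507 = 75541/507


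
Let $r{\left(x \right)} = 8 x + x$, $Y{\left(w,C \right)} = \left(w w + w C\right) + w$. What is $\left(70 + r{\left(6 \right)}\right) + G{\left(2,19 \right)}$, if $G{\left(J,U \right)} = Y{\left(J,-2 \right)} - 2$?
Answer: $124$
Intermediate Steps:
$Y{\left(w,C \right)} = w + w^{2} + C w$ ($Y{\left(w,C \right)} = \left(w^{2} + C w\right) + w = w + w^{2} + C w$)
$G{\left(J,U \right)} = -2 + J \left(-1 + J\right)$ ($G{\left(J,U \right)} = J \left(1 - 2 + J\right) - 2 = J \left(-1 + J\right) - 2 = -2 + J \left(-1 + J\right)$)
$r{\left(x \right)} = 9 x$
$\left(70 + r{\left(6 \right)}\right) + G{\left(2,19 \right)} = \left(70 + 9 \cdot 6\right) - \left(2 - 2 \left(-1 + 2\right)\right) = \left(70 + 54\right) + \left(-2 + 2 \cdot 1\right) = 124 + \left(-2 + 2\right) = 124 + 0 = 124$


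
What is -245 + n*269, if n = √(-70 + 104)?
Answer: -245 + 269*√34 ≈ 1323.5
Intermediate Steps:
n = √34 ≈ 5.8309
-245 + n*269 = -245 + √34*269 = -245 + 269*√34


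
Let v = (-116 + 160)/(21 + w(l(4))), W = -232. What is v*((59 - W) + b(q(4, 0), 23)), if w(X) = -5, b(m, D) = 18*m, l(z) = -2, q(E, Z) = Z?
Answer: 3201/4 ≈ 800.25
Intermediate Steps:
v = 11/4 (v = (-116 + 160)/(21 - 5) = 44/16 = 44*(1/16) = 11/4 ≈ 2.7500)
v*((59 - W) + b(q(4, 0), 23)) = 11*((59 - 1*(-232)) + 18*0)/4 = 11*((59 + 232) + 0)/4 = 11*(291 + 0)/4 = (11/4)*291 = 3201/4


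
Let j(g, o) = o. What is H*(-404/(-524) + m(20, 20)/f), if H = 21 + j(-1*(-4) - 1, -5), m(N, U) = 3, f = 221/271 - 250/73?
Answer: -40982432/6761827 ≈ -6.0609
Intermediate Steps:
f = -51617/19783 (f = 221*(1/271) - 250*1/73 = 221/271 - 250/73 = -51617/19783 ≈ -2.6092)
H = 16 (H = 21 - 5 = 16)
H*(-404/(-524) + m(20, 20)/f) = 16*(-404/(-524) + 3/(-51617/19783)) = 16*(-404*(-1/524) + 3*(-19783/51617)) = 16*(101/131 - 59349/51617) = 16*(-2561402/6761827) = -40982432/6761827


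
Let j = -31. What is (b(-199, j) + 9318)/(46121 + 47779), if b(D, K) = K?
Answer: 9287/93900 ≈ 0.098903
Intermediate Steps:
(b(-199, j) + 9318)/(46121 + 47779) = (-31 + 9318)/(46121 + 47779) = 9287/93900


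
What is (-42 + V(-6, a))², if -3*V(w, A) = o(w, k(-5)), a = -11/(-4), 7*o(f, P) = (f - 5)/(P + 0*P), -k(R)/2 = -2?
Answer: 12369289/7056 ≈ 1753.0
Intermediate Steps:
k(R) = 4 (k(R) = -2*(-2) = 4)
o(f, P) = (-5 + f)/(7*P) (o(f, P) = ((f - 5)/(P + 0*P))/7 = ((-5 + f)/(P + 0))/7 = ((-5 + f)/P)/7 = (-5 + f)/(7*P))
a = 11/4 (a = -11*(-¼) = 11/4 ≈ 2.7500)
V(w, A) = 5/84 - w/84 (V(w, A) = -(-5 + w)/(21*4) = -(-5/28 + w/28)/3 = 5/84 - w/84)
(-42 + V(-6, a))² = (-42 + (5/84 - 1/84*(-6)))² = (-42 + (5/84 + 1/14))² = (-42 + 11/84)² = (-3517/84)² = 12369289/7056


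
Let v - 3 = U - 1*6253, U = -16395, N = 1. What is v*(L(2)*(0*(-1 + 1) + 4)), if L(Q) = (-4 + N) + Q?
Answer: 90580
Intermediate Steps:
L(Q) = -3 + Q (L(Q) = (-4 + 1) + Q = -3 + Q)
v = -22645 (v = 3 + (-16395 - 1*6253) = 3 + (-16395 - 6253) = 3 - 22648 = -22645)
v*(L(2)*(0*(-1 + 1) + 4)) = -22645*(-3 + 2)*(0*(-1 + 1) + 4) = -(-22645)*(0*0 + 4) = -(-22645)*(0 + 4) = -(-22645)*4 = -22645*(-4) = 90580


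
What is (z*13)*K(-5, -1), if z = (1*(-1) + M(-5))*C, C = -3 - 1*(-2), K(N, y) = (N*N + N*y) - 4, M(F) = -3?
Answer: 1352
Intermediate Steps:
K(N, y) = -4 + N² + N*y (K(N, y) = (N² + N*y) - 4 = -4 + N² + N*y)
C = -1 (C = -3 + 2 = -1)
z = 4 (z = (1*(-1) - 3)*(-1) = (-1 - 3)*(-1) = -4*(-1) = 4)
(z*13)*K(-5, -1) = (4*13)*(-4 + (-5)² - 5*(-1)) = 52*(-4 + 25 + 5) = 52*26 = 1352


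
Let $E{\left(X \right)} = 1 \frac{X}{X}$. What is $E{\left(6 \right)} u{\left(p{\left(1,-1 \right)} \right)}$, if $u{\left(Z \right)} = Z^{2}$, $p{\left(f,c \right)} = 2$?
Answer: $4$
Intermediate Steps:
$E{\left(X \right)} = 1$ ($E{\left(X \right)} = 1 \cdot 1 = 1$)
$E{\left(6 \right)} u{\left(p{\left(1,-1 \right)} \right)} = 1 \cdot 2^{2} = 1 \cdot 4 = 4$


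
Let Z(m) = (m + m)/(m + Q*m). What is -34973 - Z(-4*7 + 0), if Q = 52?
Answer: -1853571/53 ≈ -34973.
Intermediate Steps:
Z(m) = 2/53 (Z(m) = (m + m)/(m + 52*m) = (2*m)/((53*m)) = (2*m)*(1/(53*m)) = 2/53)
-34973 - Z(-4*7 + 0) = -34973 - 1*2/53 = -34973 - 2/53 = -1853571/53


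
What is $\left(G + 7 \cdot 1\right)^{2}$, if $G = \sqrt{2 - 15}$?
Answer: $\left(7 + i \sqrt{13}\right)^{2} \approx 36.0 + 50.478 i$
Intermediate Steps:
$G = i \sqrt{13}$ ($G = \sqrt{-13} = i \sqrt{13} \approx 3.6056 i$)
$\left(G + 7 \cdot 1\right)^{2} = \left(i \sqrt{13} + 7 \cdot 1\right)^{2} = \left(i \sqrt{13} + 7\right)^{2} = \left(7 + i \sqrt{13}\right)^{2}$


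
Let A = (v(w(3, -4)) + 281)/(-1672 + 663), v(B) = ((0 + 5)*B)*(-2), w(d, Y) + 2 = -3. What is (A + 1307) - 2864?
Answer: -1571344/1009 ≈ -1557.3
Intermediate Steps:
w(d, Y) = -5 (w(d, Y) = -2 - 3 = -5)
v(B) = -10*B (v(B) = (5*B)*(-2) = -10*B)
A = -331/1009 (A = (-10*(-5) + 281)/(-1672 + 663) = (50 + 281)/(-1009) = 331*(-1/1009) = -331/1009 ≈ -0.32805)
(A + 1307) - 2864 = (-331/1009 + 1307) - 2864 = 1318432/1009 - 2864 = -1571344/1009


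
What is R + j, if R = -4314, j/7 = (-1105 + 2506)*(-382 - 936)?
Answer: -12929940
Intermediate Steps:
j = -12925626 (j = 7*((-1105 + 2506)*(-382 - 936)) = 7*(1401*(-1318)) = 7*(-1846518) = -12925626)
R + j = -4314 - 12925626 = -12929940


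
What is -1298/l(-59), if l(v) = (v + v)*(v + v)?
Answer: -11/118 ≈ -0.093220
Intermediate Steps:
l(v) = 4*v² (l(v) = (2*v)*(2*v) = 4*v²)
-1298/l(-59) = -1298/(4*(-59)²) = -1298/(4*3481) = -1298/13924 = -1298*1/13924 = -11/118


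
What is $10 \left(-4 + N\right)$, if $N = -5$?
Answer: $-90$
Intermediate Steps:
$10 \left(-4 + N\right) = 10 \left(-4 - 5\right) = 10 \left(-9\right) = -90$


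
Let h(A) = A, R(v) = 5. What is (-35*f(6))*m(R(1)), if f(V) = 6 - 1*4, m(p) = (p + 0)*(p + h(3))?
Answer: -2800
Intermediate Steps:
m(p) = p*(3 + p) (m(p) = (p + 0)*(p + 3) = p*(3 + p))
f(V) = 2 (f(V) = 6 - 4 = 2)
(-35*f(6))*m(R(1)) = (-35*2)*(5*(3 + 5)) = -350*8 = -70*40 = -2800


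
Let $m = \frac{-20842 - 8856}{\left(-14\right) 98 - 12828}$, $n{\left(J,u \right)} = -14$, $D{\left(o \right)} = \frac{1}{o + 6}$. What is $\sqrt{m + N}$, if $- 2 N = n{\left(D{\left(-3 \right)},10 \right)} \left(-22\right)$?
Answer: $\frac{3 i \sqrt{8508569}}{710} \approx 12.325 i$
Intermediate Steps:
$D{\left(o \right)} = \frac{1}{6 + o}$
$m = \frac{14849}{7100}$ ($m = - \frac{29698}{-1372 - 12828} = - \frac{29698}{-14200} = \left(-29698\right) \left(- \frac{1}{14200}\right) = \frac{14849}{7100} \approx 2.0914$)
$N = -154$ ($N = - \frac{\left(-14\right) \left(-22\right)}{2} = \left(- \frac{1}{2}\right) 308 = -154$)
$\sqrt{m + N} = \sqrt{\frac{14849}{7100} - 154} = \sqrt{- \frac{1078551}{7100}} = \frac{3 i \sqrt{8508569}}{710}$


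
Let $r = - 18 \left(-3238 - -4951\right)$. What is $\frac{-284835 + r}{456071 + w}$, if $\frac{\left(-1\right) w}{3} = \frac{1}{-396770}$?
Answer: $- \frac{125247989130}{180955290673} \approx -0.69215$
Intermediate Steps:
$w = \frac{3}{396770}$ ($w = - \frac{3}{-396770} = \left(-3\right) \left(- \frac{1}{396770}\right) = \frac{3}{396770} \approx 7.5611 \cdot 10^{-6}$)
$r = -30834$ ($r = - 18 \left(-3238 + 4951\right) = \left(-18\right) 1713 = -30834$)
$\frac{-284835 + r}{456071 + w} = \frac{-284835 - 30834}{456071 + \frac{3}{396770}} = - \frac{315669}{\frac{180955290673}{396770}} = \left(-315669\right) \frac{396770}{180955290673} = - \frac{125247989130}{180955290673}$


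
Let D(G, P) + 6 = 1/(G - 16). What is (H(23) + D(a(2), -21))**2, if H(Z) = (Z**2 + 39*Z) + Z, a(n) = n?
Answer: 408080401/196 ≈ 2.0820e+6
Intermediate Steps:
D(G, P) = -6 + 1/(-16 + G) (D(G, P) = -6 + 1/(G - 16) = -6 + 1/(-16 + G))
H(Z) = Z**2 + 40*Z
(H(23) + D(a(2), -21))**2 = (23*(40 + 23) + (97 - 6*2)/(-16 + 2))**2 = (23*63 + (97 - 12)/(-14))**2 = (1449 - 1/14*85)**2 = (1449 - 85/14)**2 = (20201/14)**2 = 408080401/196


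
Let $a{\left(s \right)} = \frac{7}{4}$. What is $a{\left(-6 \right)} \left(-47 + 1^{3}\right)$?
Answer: $- \frac{161}{2} \approx -80.5$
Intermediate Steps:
$a{\left(s \right)} = \frac{7}{4}$ ($a{\left(s \right)} = 7 \cdot \frac{1}{4} = \frac{7}{4}$)
$a{\left(-6 \right)} \left(-47 + 1^{3}\right) = \frac{7 \left(-47 + 1^{3}\right)}{4} = \frac{7 \left(-47 + 1\right)}{4} = \frac{7}{4} \left(-46\right) = - \frac{161}{2}$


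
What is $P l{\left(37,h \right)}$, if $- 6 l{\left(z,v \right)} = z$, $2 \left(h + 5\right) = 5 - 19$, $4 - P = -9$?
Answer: $- \frac{481}{6} \approx -80.167$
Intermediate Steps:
$P = 13$ ($P = 4 - -9 = 4 + 9 = 13$)
$h = -12$ ($h = -5 + \frac{5 - 19}{2} = -5 + \frac{1}{2} \left(-14\right) = -5 - 7 = -12$)
$l{\left(z,v \right)} = - \frac{z}{6}$
$P l{\left(37,h \right)} = 13 \left(\left(- \frac{1}{6}\right) 37\right) = 13 \left(- \frac{37}{6}\right) = - \frac{481}{6}$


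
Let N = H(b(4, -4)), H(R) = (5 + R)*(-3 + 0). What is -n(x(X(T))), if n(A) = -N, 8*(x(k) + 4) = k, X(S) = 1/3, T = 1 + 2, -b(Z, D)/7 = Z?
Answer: 69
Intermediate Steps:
b(Z, D) = -7*Z
T = 3
X(S) = 1/3
H(R) = -15 - 3*R (H(R) = (5 + R)*(-3) = -15 - 3*R)
N = 69 (N = -15 - (-21)*4 = -15 - 3*(-28) = -15 + 84 = 69)
x(k) = -4 + k/8
n(A) = -69 (n(A) = -1*69 = -69)
-n(x(X(T))) = -1*(-69) = 69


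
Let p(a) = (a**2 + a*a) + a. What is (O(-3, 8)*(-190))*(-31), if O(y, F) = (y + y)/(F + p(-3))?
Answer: -35340/23 ≈ -1536.5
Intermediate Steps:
p(a) = a + 2*a**2 (p(a) = (a**2 + a**2) + a = 2*a**2 + a = a + 2*a**2)
O(y, F) = 2*y/(15 + F) (O(y, F) = (y + y)/(F - 3*(1 + 2*(-3))) = (2*y)/(F - 3*(1 - 6)) = (2*y)/(F - 3*(-5)) = (2*y)/(F + 15) = (2*y)/(15 + F) = 2*y/(15 + F))
(O(-3, 8)*(-190))*(-31) = ((2*(-3)/(15 + 8))*(-190))*(-31) = ((2*(-3)/23)*(-190))*(-31) = ((2*(-3)*(1/23))*(-190))*(-31) = -6/23*(-190)*(-31) = (1140/23)*(-31) = -35340/23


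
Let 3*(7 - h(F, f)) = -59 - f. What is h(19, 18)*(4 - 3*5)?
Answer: -1078/3 ≈ -359.33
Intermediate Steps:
h(F, f) = 80/3 + f/3 (h(F, f) = 7 - (-59 - f)/3 = 7 + (59/3 + f/3) = 80/3 + f/3)
h(19, 18)*(4 - 3*5) = (80/3 + (⅓)*18)*(4 - 3*5) = (80/3 + 6)*(4 - 15) = (98/3)*(-11) = -1078/3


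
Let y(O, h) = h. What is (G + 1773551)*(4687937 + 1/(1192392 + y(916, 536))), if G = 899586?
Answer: 14949174665261807569/1192928 ≈ 1.2531e+13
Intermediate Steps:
(G + 1773551)*(4687937 + 1/(1192392 + y(916, 536))) = (899586 + 1773551)*(4687937 + 1/(1192392 + 536)) = 2673137*(4687937 + 1/1192928) = 2673137*(5592371309537/1192928) = 14949174665261807569/1192928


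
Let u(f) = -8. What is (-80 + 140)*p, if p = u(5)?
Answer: -480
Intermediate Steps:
p = -8
(-80 + 140)*p = (-80 + 140)*(-8) = 60*(-8) = -480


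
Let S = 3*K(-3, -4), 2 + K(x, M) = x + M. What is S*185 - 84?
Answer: -5079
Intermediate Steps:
K(x, M) = -2 + M + x (K(x, M) = -2 + (x + M) = -2 + (M + x) = -2 + M + x)
S = -27 (S = 3*(-2 - 4 - 3) = 3*(-9) = -27)
S*185 - 84 = -27*185 - 84 = -4995 - 84 = -5079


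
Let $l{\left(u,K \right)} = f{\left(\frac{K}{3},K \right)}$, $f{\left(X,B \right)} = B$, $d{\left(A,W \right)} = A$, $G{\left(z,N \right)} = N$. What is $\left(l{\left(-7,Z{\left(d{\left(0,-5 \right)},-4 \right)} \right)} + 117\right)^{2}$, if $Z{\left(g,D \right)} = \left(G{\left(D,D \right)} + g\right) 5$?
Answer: $9409$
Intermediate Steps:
$Z{\left(g,D \right)} = 5 D + 5 g$ ($Z{\left(g,D \right)} = \left(D + g\right) 5 = 5 D + 5 g$)
$l{\left(u,K \right)} = K$
$\left(l{\left(-7,Z{\left(d{\left(0,-5 \right)},-4 \right)} \right)} + 117\right)^{2} = \left(\left(5 \left(-4\right) + 5 \cdot 0\right) + 117\right)^{2} = \left(\left(-20 + 0\right) + 117\right)^{2} = \left(-20 + 117\right)^{2} = 97^{2} = 9409$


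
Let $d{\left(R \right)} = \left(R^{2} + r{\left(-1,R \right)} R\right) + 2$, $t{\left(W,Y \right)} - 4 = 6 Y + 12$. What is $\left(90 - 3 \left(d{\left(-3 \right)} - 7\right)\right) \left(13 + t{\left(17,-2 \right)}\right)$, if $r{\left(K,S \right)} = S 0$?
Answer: $1326$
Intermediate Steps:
$r{\left(K,S \right)} = 0$
$t{\left(W,Y \right)} = 16 + 6 Y$ ($t{\left(W,Y \right)} = 4 + \left(6 Y + 12\right) = 4 + \left(12 + 6 Y\right) = 16 + 6 Y$)
$d{\left(R \right)} = 2 + R^{2}$ ($d{\left(R \right)} = \left(R^{2} + 0 R\right) + 2 = \left(R^{2} + 0\right) + 2 = R^{2} + 2 = 2 + R^{2}$)
$\left(90 - 3 \left(d{\left(-3 \right)} - 7\right)\right) \left(13 + t{\left(17,-2 \right)}\right) = \left(90 - 3 \left(\left(2 + \left(-3\right)^{2}\right) - 7\right)\right) \left(13 + \left(16 + 6 \left(-2\right)\right)\right) = \left(90 - 3 \left(\left(2 + 9\right) - 7\right)\right) \left(13 + \left(16 - 12\right)\right) = \left(90 - 3 \left(11 - 7\right)\right) \left(13 + 4\right) = \left(90 - 12\right) 17 = 78 \cdot 17 = 1326$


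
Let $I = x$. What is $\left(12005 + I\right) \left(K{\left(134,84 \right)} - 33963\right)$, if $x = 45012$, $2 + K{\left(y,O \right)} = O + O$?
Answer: $-1927003549$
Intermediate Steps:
$K{\left(y,O \right)} = -2 + 2 O$ ($K{\left(y,O \right)} = -2 + \left(O + O\right) = -2 + 2 O$)
$I = 45012$
$\left(12005 + I\right) \left(K{\left(134,84 \right)} - 33963\right) = \left(12005 + 45012\right) \left(\left(-2 + 2 \cdot 84\right) - 33963\right) = 57017 \left(\left(-2 + 168\right) - 33963\right) = 57017 \left(166 - 33963\right) = 57017 \left(-33797\right) = -1927003549$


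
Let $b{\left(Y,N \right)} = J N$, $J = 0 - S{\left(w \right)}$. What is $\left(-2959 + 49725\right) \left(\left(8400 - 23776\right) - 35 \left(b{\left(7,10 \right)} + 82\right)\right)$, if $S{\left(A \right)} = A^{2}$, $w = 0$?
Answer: $-853292436$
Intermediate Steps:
$J = 0$ ($J = 0 - 0^{2} = 0 - 0 = 0 + 0 = 0$)
$b{\left(Y,N \right)} = 0$ ($b{\left(Y,N \right)} = 0 N = 0$)
$\left(-2959 + 49725\right) \left(\left(8400 - 23776\right) - 35 \left(b{\left(7,10 \right)} + 82\right)\right) = \left(-2959 + 49725\right) \left(\left(8400 - 23776\right) - 35 \left(0 + 82\right)\right) = 46766 \left(-15376 - 2870\right) = 46766 \left(-18246\right) = -853292436$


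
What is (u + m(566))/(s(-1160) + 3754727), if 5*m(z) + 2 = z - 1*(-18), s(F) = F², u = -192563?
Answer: -962233/25501635 ≈ -0.037732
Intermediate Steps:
m(z) = 16/5 + z/5 (m(z) = -⅖ + (z - 1*(-18))/5 = -⅖ + (z + 18)/5 = -⅖ + (18 + z)/5 = -⅖ + (18/5 + z/5) = 16/5 + z/5)
(u + m(566))/(s(-1160) + 3754727) = (-192563 + (16/5 + (⅕)*566))/((-1160)² + 3754727) = (-192563 + (16/5 + 566/5))/(1345600 + 3754727) = (-192563 + 582/5)/5100327 = -962233/5*1/5100327 = -962233/25501635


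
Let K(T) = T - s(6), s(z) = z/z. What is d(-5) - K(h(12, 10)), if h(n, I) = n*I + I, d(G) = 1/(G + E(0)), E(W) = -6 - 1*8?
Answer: -2452/19 ≈ -129.05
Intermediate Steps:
s(z) = 1
E(W) = -14 (E(W) = -6 - 8 = -14)
d(G) = 1/(-14 + G) (d(G) = 1/(G - 14) = 1/(-14 + G))
h(n, I) = I + I*n (h(n, I) = I*n + I = I + I*n)
K(T) = -1 + T (K(T) = T - 1*1 = T - 1 = -1 + T)
d(-5) - K(h(12, 10)) = 1/(-14 - 5) - (-1 + 10*(1 + 12)) = 1/(-19) - (-1 + 10*13) = -1/19 - (-1 + 130) = -1/19 - 1*129 = -1/19 - 129 = -2452/19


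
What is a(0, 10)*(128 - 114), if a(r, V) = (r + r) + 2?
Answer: 28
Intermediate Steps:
a(r, V) = 2 + 2*r (a(r, V) = 2*r + 2 = 2 + 2*r)
a(0, 10)*(128 - 114) = (2 + 2*0)*(128 - 114) = (2 + 0)*14 = 2*14 = 28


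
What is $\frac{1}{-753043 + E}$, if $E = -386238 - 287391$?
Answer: $- \frac{1}{1426672} \approx -7.0093 \cdot 10^{-7}$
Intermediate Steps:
$E = -673629$ ($E = -386238 - 287391 = -673629$)
$\frac{1}{-753043 + E} = \frac{1}{-753043 - 673629} = \frac{1}{-1426672} = - \frac{1}{1426672}$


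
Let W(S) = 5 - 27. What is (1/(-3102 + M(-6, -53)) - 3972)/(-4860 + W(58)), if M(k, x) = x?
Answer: 12531661/15402710 ≈ 0.81360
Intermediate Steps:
W(S) = -22
(1/(-3102 + M(-6, -53)) - 3972)/(-4860 + W(58)) = (1/(-3102 - 53) - 3972)/(-4860 - 22) = (1/(-3155) - 3972)/(-4882) = (-1/3155 - 3972)*(-1/4882) = -12531661/3155*(-1/4882) = 12531661/15402710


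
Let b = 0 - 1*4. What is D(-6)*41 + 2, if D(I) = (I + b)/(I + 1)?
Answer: 84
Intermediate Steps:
b = -4 (b = 0 - 4 = -4)
D(I) = (-4 + I)/(1 + I) (D(I) = (I - 4)/(I + 1) = (-4 + I)/(1 + I))
D(-6)*41 + 2 = ((-4 - 6)/(1 - 6))*41 + 2 = (-10/(-5))*41 + 2 = -⅕*(-10)*41 + 2 = 2*41 + 2 = 82 + 2 = 84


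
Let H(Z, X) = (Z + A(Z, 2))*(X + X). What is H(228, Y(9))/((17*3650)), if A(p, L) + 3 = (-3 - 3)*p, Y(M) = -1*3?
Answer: 3429/31025 ≈ 0.11052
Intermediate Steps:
Y(M) = -3
A(p, L) = -3 - 6*p (A(p, L) = -3 + (-3 - 3)*p = -3 - 6*p)
H(Z, X) = 2*X*(-3 - 5*Z) (H(Z, X) = (Z + (-3 - 6*Z))*(X + X) = (-3 - 5*Z)*(2*X) = 2*X*(-3 - 5*Z))
H(228, Y(9))/((17*3650)) = (-2*(-3)*(3 + 5*228))/((17*3650)) = -2*(-3)*(3 + 1140)/62050 = -2*(-3)*1143*(1/62050) = 6858*(1/62050) = 3429/31025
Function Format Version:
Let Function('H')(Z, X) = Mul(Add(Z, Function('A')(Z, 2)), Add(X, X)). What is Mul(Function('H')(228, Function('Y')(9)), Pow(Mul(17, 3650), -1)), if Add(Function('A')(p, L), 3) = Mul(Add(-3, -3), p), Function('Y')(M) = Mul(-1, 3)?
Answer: Rational(3429, 31025) ≈ 0.11052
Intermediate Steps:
Function('Y')(M) = -3
Function('A')(p, L) = Add(-3, Mul(-6, p)) (Function('A')(p, L) = Add(-3, Mul(Add(-3, -3), p)) = Add(-3, Mul(-6, p)))
Function('H')(Z, X) = Mul(2, X, Add(-3, Mul(-5, Z))) (Function('H')(Z, X) = Mul(Add(Z, Add(-3, Mul(-6, Z))), Add(X, X)) = Mul(Add(-3, Mul(-5, Z)), Mul(2, X)) = Mul(2, X, Add(-3, Mul(-5, Z))))
Mul(Function('H')(228, Function('Y')(9)), Pow(Mul(17, 3650), -1)) = Mul(Mul(-2, -3, Add(3, Mul(5, 228))), Pow(Mul(17, 3650), -1)) = Mul(Mul(-2, -3, Add(3, 1140)), Pow(62050, -1)) = Mul(Mul(-2, -3, 1143), Rational(1, 62050)) = Mul(6858, Rational(1, 62050)) = Rational(3429, 31025)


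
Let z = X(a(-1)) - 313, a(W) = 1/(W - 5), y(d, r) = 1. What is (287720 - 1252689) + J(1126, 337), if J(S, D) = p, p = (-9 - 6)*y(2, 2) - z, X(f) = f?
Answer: -5788025/6 ≈ -9.6467e+5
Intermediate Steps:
a(W) = 1/(-5 + W)
z = -1879/6 (z = 1/(-5 - 1) - 313 = 1/(-6) - 313 = -1/6 - 313 = -1879/6 ≈ -313.17)
p = 1789/6 (p = (-9 - 6)*1 - 1*(-1879/6) = -15*1 + 1879/6 = -15 + 1879/6 = 1789/6 ≈ 298.17)
J(S, D) = 1789/6
(287720 - 1252689) + J(1126, 337) = (287720 - 1252689) + 1789/6 = -964969 + 1789/6 = -5788025/6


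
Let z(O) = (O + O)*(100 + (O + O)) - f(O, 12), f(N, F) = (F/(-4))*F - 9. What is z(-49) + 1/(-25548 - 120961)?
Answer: -22122860/146509 ≈ -151.00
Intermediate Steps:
f(N, F) = -9 - F²/4 (f(N, F) = (F*(-¼))*F - 9 = (-F/4)*F - 9 = -F²/4 - 9 = -9 - F²/4)
z(O) = 45 + 2*O*(100 + 2*O) (z(O) = (O + O)*(100 + (O + O)) - (-9 - ¼*12²) = (2*O)*(100 + 2*O) - (-9 - ¼*144) = 2*O*(100 + 2*O) - (-9 - 36) = 2*O*(100 + 2*O) - 1*(-45) = 2*O*(100 + 2*O) + 45 = 45 + 2*O*(100 + 2*O))
z(-49) + 1/(-25548 - 120961) = (45 + 4*(-49)² + 200*(-49)) + 1/(-25548 - 120961) = (45 + 4*2401 - 9800) + 1/(-146509) = (45 + 9604 - 9800) - 1/146509 = -151 - 1/146509 = -22122860/146509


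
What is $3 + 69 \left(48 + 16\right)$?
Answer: $4419$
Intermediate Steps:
$3 + 69 \left(48 + 16\right) = 3 + 69 \cdot 64 = 3 + 4416 = 4419$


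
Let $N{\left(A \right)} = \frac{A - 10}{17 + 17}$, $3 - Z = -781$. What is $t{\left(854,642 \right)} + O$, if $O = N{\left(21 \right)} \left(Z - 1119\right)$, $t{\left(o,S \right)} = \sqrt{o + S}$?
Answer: $- \frac{3685}{34} + 2 \sqrt{374} \approx -69.704$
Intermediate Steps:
$Z = 784$ ($Z = 3 - -781 = 3 + 781 = 784$)
$t{\left(o,S \right)} = \sqrt{S + o}$
$N{\left(A \right)} = - \frac{5}{17} + \frac{A}{34}$ ($N{\left(A \right)} = \frac{-10 + A}{34} = \left(-10 + A\right) \frac{1}{34} = - \frac{5}{17} + \frac{A}{34}$)
$O = - \frac{3685}{34}$ ($O = \left(- \frac{5}{17} + \frac{1}{34} \cdot 21\right) \left(784 - 1119\right) = \left(- \frac{5}{17} + \frac{21}{34}\right) \left(-335\right) = \frac{11}{34} \left(-335\right) = - \frac{3685}{34} \approx -108.38$)
$t{\left(854,642 \right)} + O = \sqrt{642 + 854} - \frac{3685}{34} = \sqrt{1496} - \frac{3685}{34} = 2 \sqrt{374} - \frac{3685}{34} = - \frac{3685}{34} + 2 \sqrt{374}$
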